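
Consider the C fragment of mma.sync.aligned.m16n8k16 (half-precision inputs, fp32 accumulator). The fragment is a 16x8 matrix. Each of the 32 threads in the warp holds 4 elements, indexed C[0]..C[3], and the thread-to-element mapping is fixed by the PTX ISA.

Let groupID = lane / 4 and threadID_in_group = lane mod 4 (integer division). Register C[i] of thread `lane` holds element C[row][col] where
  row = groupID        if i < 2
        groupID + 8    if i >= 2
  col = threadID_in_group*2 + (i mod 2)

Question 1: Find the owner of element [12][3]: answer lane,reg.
17,3

r=12→G=4,rhi=1  c=3→T=1,p=1
L=4*4+1=17  i=1*2+1=3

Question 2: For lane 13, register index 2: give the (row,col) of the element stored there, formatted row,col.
lane 13->13/4=3, 13 mod 4=1
i=2  r:3+8->11  c:2·1+0->2

11,2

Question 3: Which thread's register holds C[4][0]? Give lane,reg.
r=4→G=4,rhi=0  c=0→T=0,p=0
L=4*4+0=16  i=0*2+0=0

16,0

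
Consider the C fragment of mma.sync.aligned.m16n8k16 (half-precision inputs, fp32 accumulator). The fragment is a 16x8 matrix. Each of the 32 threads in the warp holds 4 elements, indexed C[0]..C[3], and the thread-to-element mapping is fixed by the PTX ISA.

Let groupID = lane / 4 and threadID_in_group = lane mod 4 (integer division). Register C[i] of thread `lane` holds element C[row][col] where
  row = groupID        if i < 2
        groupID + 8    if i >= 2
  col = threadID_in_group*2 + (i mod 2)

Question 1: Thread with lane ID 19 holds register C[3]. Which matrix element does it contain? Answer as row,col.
19: g=4,t=3
[3] (4+8,3*2+1) = (12,7)

12,7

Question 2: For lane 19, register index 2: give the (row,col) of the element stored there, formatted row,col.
19: grp=4,tig=3
[2] (4+8,3*2+0) = (12,6)

12,6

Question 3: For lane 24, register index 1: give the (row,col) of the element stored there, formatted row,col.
L=24->g=24>>2=6, t=24&3=0
[1]->row 6+0=6  col 0·2+1=1

6,1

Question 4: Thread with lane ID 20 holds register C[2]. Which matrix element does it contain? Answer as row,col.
lane 20: g=5 (20/4), t=0 (20%4)
i=2: r=5+8=13, c=0*2+0=0

13,0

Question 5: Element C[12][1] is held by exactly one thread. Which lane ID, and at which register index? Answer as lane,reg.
16,3

r: 12->gid=4,r8=1  c: 1->tid=0,i&1=1
L=4*4+0=16  i=1*2+1=3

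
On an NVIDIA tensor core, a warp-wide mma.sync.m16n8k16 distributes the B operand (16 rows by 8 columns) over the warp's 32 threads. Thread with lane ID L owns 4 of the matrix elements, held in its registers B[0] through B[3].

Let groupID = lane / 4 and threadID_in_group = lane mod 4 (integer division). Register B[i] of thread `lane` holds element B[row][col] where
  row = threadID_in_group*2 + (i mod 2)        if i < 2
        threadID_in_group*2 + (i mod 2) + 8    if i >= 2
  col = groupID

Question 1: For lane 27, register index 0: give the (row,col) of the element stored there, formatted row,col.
6,6

lane 27->27/4=6, 27 mod 4=3
i=0  r:2·3+0+0->6  c:6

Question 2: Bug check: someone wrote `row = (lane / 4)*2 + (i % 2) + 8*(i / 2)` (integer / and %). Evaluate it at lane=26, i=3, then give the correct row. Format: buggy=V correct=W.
buggy=21 correct=13

`(lane / 4)*2 + (i % 2) + 8*(i / 2)`[26,3]=>21
lane 26: grp=6 (26/4), tig=2 (26%4)
i=3: r=2*2+1+8=13, c=grp=6
row: 21 vs 13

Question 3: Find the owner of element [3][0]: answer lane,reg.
c=0→G=0  r=3→rhi=0,T=1,p=1
L=0*4+1=1  i=0*2+1=1

1,1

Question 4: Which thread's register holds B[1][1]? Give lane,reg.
c=1→G=1  r=1→rhi=0,T=0,p=1
L=1*4+0=4  i=0*2+1=1

4,1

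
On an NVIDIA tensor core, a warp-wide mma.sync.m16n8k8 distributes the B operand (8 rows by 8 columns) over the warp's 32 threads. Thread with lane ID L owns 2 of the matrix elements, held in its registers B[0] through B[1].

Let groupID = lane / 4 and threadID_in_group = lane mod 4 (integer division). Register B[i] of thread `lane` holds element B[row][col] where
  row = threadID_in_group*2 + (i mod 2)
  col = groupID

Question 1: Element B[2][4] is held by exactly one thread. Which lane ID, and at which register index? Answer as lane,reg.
17,0

c=4⇒gr=4  r=2⇒th=1,odd=0
L=4*4+1=17  i=0=0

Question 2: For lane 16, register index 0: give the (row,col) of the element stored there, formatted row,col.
0,4

16: g=4,t=0
[0] (0*2+0,4) = (0,4)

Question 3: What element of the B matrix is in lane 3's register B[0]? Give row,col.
6,0

L=3=>grp=3>>2=0, tig=3&3=3
[0]=>row 3·2+0=6  col grp=0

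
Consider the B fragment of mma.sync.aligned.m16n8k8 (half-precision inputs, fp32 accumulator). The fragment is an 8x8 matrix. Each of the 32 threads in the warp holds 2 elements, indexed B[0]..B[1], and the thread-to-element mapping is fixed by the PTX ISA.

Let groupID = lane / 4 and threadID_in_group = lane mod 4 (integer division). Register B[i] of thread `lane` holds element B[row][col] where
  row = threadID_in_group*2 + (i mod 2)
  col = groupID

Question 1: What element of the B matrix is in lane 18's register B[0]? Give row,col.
lane 18→18/4=4, 18 mod 4=2
i=0  r:2·2+0→4  c:4

4,4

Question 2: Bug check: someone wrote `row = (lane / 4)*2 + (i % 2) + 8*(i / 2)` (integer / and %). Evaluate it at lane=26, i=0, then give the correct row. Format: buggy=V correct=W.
`(lane / 4)*2 + (i % 2) + 8*(i / 2)`[26,0]→12
lane 26: G=6 (26/4), T=2 (26%4)
i=0: r=2*2+0=4, c=G=6
row: 12 vs 4

buggy=12 correct=4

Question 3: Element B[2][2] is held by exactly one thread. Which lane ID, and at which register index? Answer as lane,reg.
c=2⇒gr=2  r=2⇒th=1,odd=0
L=2*4+1=9  i=0=0

9,0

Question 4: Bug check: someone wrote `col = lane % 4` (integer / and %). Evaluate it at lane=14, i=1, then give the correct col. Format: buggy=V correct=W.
buggy=2 correct=3

`lane % 4`[14,1]⇒2
L=14⇒gr=14>>2=3, th=14&3=2
[1]⇒row 2·2+1=5  col gr=3
col: 2 vs 3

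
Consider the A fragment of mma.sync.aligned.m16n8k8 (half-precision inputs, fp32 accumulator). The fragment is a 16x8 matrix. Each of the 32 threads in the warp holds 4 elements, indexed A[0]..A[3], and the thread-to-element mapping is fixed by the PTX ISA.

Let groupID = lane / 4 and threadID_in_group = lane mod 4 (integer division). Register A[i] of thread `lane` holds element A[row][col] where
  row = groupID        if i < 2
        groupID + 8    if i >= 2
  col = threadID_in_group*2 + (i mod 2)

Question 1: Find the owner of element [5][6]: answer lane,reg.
23,0

r=5⇒gr=5,Rb=0  c=6⇒th=3,odd=0
L=5*4+3=23  i=0*2+0=0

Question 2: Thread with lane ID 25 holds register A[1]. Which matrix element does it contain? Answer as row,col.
lane 25->25/4=6, 25 mod 4=1
i=1  r:6+0->6  c:2·1+1->3

6,3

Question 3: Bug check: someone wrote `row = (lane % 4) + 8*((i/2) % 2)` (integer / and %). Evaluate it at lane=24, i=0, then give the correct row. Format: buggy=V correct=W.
buggy=0 correct=6

`(lane % 4) + 8*((i/2) % 2)`[24,0]->0
lane 24: g=6 (24/4), t=0 (24%4)
i=0: r=6+0=6, c=0*2+0=0
row: 0 vs 6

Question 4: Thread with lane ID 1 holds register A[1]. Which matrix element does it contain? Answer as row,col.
0,3

lane 1: grp=0 (1/4), tig=1 (1%4)
i=1: r=0+0=0, c=1*2+1=3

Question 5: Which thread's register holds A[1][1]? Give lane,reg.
r: 1->gid=1,r8=0  c: 1->tid=0,i&1=1
L=1*4+0=4  i=0*2+1=1

4,1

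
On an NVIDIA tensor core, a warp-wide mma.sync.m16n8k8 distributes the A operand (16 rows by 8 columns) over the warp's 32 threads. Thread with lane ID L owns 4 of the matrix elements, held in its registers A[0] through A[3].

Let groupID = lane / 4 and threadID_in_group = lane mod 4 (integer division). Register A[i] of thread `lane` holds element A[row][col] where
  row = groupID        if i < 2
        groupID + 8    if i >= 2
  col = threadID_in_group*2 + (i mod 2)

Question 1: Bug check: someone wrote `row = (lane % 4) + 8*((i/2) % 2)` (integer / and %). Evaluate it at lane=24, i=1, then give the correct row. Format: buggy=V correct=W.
buggy=0 correct=6

`(lane % 4) + 8*((i/2) % 2)`[24,1]->0
lane 24: gid=6 (24/4), tid=0 (24%4)
i=1: r=6+0=6, c=0*2+1=1
row: 0 vs 6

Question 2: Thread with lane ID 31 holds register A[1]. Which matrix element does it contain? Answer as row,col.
L=31->g=31>>2=7, t=31&3=3
[1]->row 7+0=7  col 3·2+1=7

7,7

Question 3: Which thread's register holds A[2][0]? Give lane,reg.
r: 2->gid=2,r8=0  c: 0->tid=0,i&1=0
L=2*4+0=8  i=0*2+0=0

8,0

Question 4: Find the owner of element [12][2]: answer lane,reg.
17,2

r=12→G=4,rhi=1  c=2→T=1,p=0
L=4*4+1=17  i=1*2+0=2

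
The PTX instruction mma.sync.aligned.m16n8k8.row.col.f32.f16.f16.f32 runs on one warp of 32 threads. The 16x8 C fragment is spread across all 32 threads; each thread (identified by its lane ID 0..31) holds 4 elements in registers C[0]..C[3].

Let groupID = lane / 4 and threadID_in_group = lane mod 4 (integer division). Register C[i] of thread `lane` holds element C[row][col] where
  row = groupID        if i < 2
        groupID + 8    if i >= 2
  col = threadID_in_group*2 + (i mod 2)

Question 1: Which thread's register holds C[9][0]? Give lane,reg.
4,2

r: 9->gid=1,r8=1  c: 0->tid=0,i&1=0
L=1*4+0=4  i=1*2+0=2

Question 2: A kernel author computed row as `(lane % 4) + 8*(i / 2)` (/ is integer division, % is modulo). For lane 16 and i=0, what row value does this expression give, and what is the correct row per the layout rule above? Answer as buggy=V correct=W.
`(lane % 4) + 8*(i / 2)`[16,0]->0
lane 16->16/4=4, 16 mod 4=0
i=0  r:4+0->4  c:2·0+0->0
row: 0 vs 4

buggy=0 correct=4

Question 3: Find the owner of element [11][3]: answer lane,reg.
13,3

r: 11->gid=3,r8=1  c: 3->tid=1,i&1=1
L=3*4+1=13  i=1*2+1=3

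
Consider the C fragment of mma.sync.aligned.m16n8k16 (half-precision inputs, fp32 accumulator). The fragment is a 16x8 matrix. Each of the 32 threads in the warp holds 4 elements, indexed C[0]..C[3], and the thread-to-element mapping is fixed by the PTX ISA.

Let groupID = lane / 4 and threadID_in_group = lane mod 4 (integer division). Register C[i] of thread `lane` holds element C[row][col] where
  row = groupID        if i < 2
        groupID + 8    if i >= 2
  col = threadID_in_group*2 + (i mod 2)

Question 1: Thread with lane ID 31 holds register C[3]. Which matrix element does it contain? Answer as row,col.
L=31→G=31>>2=7, T=31&3=3
[3]→row 7+8=15  col 3·2+1=7

15,7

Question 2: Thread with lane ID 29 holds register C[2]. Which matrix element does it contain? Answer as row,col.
lane 29->29/4=7, 29 mod 4=1
i=2  r:7+8->15  c:2·1+0->2

15,2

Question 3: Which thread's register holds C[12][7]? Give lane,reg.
19,3

r=12→G=4,rhi=1  c=7→T=3,p=1
L=4*4+3=19  i=1*2+1=3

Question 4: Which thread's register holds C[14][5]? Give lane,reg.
r=14->g=6,rb=1  c=5->t=2,b0=1
L=6*4+2=26  i=1*2+1=3

26,3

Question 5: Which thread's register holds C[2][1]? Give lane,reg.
r=2⇒gr=2,Rb=0  c=1⇒th=0,odd=1
L=2*4+0=8  i=0*2+1=1

8,1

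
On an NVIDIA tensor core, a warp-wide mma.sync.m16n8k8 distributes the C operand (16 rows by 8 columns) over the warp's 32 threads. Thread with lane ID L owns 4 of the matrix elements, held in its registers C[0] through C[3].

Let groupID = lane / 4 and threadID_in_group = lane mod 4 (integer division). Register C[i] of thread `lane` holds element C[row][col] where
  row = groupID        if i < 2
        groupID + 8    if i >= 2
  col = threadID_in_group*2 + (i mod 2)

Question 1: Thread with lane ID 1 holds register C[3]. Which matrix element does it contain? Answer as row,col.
8,3

1: g=0,t=1
[3] (0+8,1*2+1) = (8,3)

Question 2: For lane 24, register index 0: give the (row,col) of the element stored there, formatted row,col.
6,0

L=24⇒gr=24>>2=6, th=24&3=0
[0]⇒row 6+0=6  col 0·2+0=0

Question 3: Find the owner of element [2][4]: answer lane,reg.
10,0

r:2=>grp=2,rB=0  c:4=>tig=2,lo=0
L=2*4+2=10  i=0*2+0=0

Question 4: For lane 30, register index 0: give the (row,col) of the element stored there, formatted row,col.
lane 30: grp=7 (30/4), tig=2 (30%4)
i=0: r=7+0=7, c=2*2+0=4

7,4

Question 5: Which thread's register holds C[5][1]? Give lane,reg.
r=5⇒gr=5,Rb=0  c=1⇒th=0,odd=1
L=5*4+0=20  i=0*2+1=1

20,1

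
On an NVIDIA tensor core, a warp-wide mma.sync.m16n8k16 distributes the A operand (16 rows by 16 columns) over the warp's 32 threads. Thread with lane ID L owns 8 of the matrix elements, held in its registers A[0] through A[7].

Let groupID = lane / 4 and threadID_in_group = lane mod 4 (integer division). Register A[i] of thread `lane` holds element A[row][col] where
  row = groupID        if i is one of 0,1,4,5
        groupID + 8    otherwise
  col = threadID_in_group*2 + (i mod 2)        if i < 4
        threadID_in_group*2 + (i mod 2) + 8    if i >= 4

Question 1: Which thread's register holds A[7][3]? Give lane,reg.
r:7=>grp=7,rB=0  c:3=>cB=0,tig=1,lo=1
L=7*4+1=29  i=0*4+0*2+1=1

29,1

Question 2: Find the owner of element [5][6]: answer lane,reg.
r=5->g=5,rb=0  c=6->cb=0,t=3,b0=0
L=5*4+3=23  i=0*4+0*2+0=0

23,0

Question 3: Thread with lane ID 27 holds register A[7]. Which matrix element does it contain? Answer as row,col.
lane 27⇒27/4=6, 27 mod 4=3
i=7  r:6+8⇒14  c:2·3+1+8⇒15

14,15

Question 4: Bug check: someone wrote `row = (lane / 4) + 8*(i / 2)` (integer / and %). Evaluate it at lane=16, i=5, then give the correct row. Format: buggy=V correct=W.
`(lane / 4) + 8*(i / 2)`[16,5]→20
lane 16: G=4 (16/4), T=0 (16%4)
i=5: r=4+0=4, c=0*2+1+8=9
row: 20 vs 4

buggy=20 correct=4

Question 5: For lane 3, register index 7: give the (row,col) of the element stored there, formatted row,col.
lane 3=>3/4=0, 3 mod 4=3
i=7  r:0+8=>8  c:2·3+1+8=>15

8,15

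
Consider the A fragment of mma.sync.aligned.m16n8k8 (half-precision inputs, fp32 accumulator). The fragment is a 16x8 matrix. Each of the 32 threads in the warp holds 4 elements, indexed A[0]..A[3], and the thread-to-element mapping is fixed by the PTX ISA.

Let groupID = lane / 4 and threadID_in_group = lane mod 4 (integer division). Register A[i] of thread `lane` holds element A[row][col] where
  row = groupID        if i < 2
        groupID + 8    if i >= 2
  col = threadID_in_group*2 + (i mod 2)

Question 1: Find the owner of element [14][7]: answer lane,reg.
r=14⇒gr=6,Rb=1  c=7⇒th=3,odd=1
L=6*4+3=27  i=1*2+1=3

27,3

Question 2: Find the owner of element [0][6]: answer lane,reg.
r=0->g=0,rb=0  c=6->t=3,b0=0
L=0*4+3=3  i=0*2+0=0

3,0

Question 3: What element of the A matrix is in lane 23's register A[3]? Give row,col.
L=23→G=23>>2=5, T=23&3=3
[3]→row 5+8=13  col 3·2+1=7

13,7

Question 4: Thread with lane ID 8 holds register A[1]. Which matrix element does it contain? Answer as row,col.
2,1

8: g=2,t=0
[1] (2+0,0*2+1) = (2,1)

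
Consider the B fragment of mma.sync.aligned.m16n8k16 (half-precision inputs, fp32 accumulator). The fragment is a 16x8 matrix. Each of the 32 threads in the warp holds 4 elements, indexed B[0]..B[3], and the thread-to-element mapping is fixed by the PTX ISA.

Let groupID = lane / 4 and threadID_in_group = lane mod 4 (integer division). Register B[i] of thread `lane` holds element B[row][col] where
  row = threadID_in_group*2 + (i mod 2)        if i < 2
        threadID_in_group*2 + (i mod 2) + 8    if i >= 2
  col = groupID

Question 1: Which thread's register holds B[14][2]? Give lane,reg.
c=2->g=2  r=14->rb=1,t=3,b0=0
L=2*4+3=11  i=1*2+0=2

11,2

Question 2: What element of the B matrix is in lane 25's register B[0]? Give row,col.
lane 25->25/4=6, 25 mod 4=1
i=0  r:2·1+0+0->2  c:6

2,6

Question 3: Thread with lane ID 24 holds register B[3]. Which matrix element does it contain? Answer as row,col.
24: gr=6,th=0
[3] (0*2+1+8,6) = (9,6)

9,6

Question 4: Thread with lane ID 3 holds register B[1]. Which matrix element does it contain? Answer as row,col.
lane 3=>3/4=0, 3 mod 4=3
i=1  r:2·3+1+0=>7  c:0

7,0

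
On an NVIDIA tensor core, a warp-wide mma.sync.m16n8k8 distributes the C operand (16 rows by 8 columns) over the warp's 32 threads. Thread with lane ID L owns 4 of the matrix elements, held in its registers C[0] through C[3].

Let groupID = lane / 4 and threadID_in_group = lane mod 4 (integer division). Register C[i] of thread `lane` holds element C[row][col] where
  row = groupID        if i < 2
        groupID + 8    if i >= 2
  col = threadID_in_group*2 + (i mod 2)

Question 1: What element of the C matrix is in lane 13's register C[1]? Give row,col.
13: gr=3,th=1
[1] (3+0,1*2+1) = (3,3)

3,3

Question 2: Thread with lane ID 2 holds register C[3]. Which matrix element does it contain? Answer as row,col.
8,5

L=2->gid=2>>2=0, tid=2&3=2
[3]->row 0+8=8  col 2·2+1=5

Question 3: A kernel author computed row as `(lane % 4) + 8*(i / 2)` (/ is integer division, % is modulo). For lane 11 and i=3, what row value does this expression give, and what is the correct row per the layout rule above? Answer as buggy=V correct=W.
`(lane % 4) + 8*(i / 2)`[11,3]=>11
11: grp=2,tig=3
[3] (2+8,3*2+1) = (10,7)
row: 11 vs 10

buggy=11 correct=10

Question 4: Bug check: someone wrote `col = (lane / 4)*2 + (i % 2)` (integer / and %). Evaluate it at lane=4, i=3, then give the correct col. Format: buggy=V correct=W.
`(lane / 4)*2 + (i % 2)`[4,3]⇒3
lane 4⇒4/4=1, 4 mod 4=0
i=3  r:1+8⇒9  c:2·0+1⇒1
col: 3 vs 1

buggy=3 correct=1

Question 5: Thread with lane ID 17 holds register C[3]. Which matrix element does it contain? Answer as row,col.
12,3

lane 17: gr=4 (17/4), th=1 (17%4)
i=3: r=4+8=12, c=1*2+1=3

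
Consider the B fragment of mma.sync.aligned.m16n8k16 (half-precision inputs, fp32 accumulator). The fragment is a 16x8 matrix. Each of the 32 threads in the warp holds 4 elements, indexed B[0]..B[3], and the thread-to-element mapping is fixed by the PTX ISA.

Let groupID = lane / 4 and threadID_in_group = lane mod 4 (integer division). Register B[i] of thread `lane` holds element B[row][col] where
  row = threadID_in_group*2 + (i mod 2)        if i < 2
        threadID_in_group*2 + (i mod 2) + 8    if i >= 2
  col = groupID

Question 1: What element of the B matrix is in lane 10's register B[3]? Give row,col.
13,2

L=10⇒gr=10>>2=2, th=10&3=2
[3]⇒row 2·2+1+8=13  col gr=2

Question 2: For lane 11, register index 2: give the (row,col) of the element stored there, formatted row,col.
14,2

L=11->gid=11>>2=2, tid=11&3=3
[2]->row 3·2+0+8=14  col gid=2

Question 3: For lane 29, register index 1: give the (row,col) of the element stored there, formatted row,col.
3,7

29: gr=7,th=1
[1] (1*2+1+0,7) = (3,7)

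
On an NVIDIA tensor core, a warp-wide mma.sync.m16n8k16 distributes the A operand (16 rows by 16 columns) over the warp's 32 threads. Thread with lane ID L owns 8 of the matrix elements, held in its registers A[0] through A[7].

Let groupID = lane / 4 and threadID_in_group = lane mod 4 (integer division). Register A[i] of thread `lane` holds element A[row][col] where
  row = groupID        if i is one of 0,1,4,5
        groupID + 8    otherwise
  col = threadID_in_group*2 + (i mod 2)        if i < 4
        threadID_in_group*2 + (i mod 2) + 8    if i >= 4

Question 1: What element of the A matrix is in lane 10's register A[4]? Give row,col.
lane 10⇒10/4=2, 10 mod 4=2
i=4  r:2+0⇒2  c:2·2+0+8⇒12

2,12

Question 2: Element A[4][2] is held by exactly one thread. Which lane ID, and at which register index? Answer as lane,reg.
r:4=>grp=4,rB=0  c:2=>cB=0,tig=1,lo=0
L=4*4+1=17  i=0*4+0*2+0=0

17,0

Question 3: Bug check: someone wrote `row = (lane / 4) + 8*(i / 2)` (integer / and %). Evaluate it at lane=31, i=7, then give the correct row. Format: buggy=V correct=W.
`(lane / 4) + 8*(i / 2)`[31,7]->31
31: gid=7,tid=3
[7] (7+8,3*2+1+8) = (15,15)
row: 31 vs 15

buggy=31 correct=15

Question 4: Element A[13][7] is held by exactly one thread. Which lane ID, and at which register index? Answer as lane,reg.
23,3

r: 13->gid=5,r8=1  c: 7->c8=0,tid=3,i&1=1
L=5*4+3=23  i=0*4+1*2+1=3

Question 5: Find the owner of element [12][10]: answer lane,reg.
r=12→G=4,rhi=1  c=10→chi=1,T=1,p=0
L=4*4+1=17  i=1*4+1*2+0=6

17,6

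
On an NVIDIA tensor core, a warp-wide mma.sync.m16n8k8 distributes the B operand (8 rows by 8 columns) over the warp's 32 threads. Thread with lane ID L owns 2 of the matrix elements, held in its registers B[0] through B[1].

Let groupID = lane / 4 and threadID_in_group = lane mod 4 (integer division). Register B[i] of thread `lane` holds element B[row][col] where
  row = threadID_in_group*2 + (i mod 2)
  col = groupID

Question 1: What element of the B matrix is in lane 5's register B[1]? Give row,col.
3,1

lane 5→5/4=1, 5 mod 4=1
i=1  r:2·1+1→3  c:1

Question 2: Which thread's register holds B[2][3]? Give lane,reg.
13,0

c=3->g=3  r=2->t=1,b0=0
L=3*4+1=13  i=0=0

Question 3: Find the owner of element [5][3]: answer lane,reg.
c:3=>grp=3  r:5=>tig=2,lo=1
L=3*4+2=14  i=1=1

14,1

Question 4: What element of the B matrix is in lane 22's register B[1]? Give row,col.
5,5

L=22→G=22>>2=5, T=22&3=2
[1]→row 2·2+1=5  col G=5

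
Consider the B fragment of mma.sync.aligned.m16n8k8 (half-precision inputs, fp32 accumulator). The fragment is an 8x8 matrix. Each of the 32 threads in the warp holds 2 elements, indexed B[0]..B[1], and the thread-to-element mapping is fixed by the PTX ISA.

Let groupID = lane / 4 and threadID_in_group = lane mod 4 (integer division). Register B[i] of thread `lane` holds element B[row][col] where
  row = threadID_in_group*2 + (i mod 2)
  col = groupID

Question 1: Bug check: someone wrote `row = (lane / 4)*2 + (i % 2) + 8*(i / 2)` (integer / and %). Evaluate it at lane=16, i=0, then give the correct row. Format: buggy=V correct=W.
`(lane / 4)*2 + (i % 2) + 8*(i / 2)`[16,0]->8
16: gid=4,tid=0
[0] (0*2+0,4) = (0,4)
row: 8 vs 0

buggy=8 correct=0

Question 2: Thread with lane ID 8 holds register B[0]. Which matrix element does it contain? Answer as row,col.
0,2

L=8⇒gr=8>>2=2, th=8&3=0
[0]⇒row 0·2+0=0  col gr=2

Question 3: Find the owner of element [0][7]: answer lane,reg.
28,0

c=7->g=7  r=0->t=0,b0=0
L=7*4+0=28  i=0=0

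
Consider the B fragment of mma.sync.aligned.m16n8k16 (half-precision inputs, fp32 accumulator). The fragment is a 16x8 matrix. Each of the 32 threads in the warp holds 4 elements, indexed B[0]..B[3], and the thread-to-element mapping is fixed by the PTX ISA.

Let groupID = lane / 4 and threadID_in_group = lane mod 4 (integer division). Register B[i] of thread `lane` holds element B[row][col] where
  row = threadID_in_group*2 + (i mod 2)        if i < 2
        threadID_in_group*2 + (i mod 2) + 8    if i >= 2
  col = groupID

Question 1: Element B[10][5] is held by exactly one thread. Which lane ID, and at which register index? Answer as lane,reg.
21,2

c=5⇒gr=5  r=10⇒Rb=1,th=1,odd=0
L=5*4+1=21  i=1*2+0=2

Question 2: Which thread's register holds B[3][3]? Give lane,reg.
c: 3->gid=3  r: 3->r8=0,tid=1,i&1=1
L=3*4+1=13  i=0*2+1=1

13,1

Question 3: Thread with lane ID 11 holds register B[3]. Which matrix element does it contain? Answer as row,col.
15,2

L=11->gid=11>>2=2, tid=11&3=3
[3]->row 3·2+1+8=15  col gid=2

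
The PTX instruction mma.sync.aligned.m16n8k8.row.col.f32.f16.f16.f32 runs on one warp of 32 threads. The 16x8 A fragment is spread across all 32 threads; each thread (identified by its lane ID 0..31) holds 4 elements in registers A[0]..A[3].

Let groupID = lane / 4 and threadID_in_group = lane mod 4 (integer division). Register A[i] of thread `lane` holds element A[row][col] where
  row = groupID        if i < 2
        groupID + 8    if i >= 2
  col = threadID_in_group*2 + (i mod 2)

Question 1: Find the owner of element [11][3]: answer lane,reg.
r:11=>grp=3,rB=1  c:3=>tig=1,lo=1
L=3*4+1=13  i=1*2+1=3

13,3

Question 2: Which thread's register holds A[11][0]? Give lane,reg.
12,2

r=11->g=3,rb=1  c=0->t=0,b0=0
L=3*4+0=12  i=1*2+0=2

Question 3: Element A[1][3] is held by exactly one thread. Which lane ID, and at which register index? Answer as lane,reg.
5,1

r:1=>grp=1,rB=0  c:3=>tig=1,lo=1
L=1*4+1=5  i=0*2+1=1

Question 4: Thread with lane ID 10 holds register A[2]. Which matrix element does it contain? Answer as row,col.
lane 10->10/4=2, 10 mod 4=2
i=2  r:2+8->10  c:2·2+0->4

10,4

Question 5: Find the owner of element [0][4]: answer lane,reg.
r=0->g=0,rb=0  c=4->t=2,b0=0
L=0*4+2=2  i=0*2+0=0

2,0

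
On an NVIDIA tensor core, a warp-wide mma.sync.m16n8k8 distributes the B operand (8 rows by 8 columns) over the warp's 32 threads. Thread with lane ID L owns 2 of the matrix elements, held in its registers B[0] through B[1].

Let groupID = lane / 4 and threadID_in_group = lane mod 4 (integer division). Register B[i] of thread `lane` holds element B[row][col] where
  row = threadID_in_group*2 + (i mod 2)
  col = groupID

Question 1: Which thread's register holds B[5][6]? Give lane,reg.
26,1

c=6⇒gr=6  r=5⇒th=2,odd=1
L=6*4+2=26  i=1=1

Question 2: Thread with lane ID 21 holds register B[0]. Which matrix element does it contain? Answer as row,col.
21: g=5,t=1
[0] (1*2+0,5) = (2,5)

2,5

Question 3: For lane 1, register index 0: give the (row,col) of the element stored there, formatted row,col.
2,0

lane 1: grp=0 (1/4), tig=1 (1%4)
i=0: r=1*2+0=2, c=grp=0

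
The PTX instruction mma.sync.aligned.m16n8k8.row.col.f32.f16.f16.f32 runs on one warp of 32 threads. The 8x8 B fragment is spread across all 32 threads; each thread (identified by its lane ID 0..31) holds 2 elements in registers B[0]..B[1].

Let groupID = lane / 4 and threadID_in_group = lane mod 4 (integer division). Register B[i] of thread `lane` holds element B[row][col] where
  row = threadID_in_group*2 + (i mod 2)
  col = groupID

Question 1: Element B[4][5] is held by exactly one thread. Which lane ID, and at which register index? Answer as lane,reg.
22,0

c:5=>grp=5  r:4=>tig=2,lo=0
L=5*4+2=22  i=0=0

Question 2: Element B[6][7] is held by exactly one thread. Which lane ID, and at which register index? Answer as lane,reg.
c=7⇒gr=7  r=6⇒th=3,odd=0
L=7*4+3=31  i=0=0

31,0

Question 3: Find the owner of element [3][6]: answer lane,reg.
c:6=>grp=6  r:3=>tig=1,lo=1
L=6*4+1=25  i=1=1

25,1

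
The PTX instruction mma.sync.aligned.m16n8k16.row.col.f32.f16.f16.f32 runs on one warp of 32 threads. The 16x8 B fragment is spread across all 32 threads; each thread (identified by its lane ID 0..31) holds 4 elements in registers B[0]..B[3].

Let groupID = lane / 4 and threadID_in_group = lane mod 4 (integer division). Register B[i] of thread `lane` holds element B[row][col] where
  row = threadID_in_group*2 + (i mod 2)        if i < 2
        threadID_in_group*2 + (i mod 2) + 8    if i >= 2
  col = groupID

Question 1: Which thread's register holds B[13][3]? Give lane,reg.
c=3→G=3  r=13→rhi=1,T=2,p=1
L=3*4+2=14  i=1*2+1=3

14,3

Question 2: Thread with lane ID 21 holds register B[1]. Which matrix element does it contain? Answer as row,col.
3,5

21: g=5,t=1
[1] (1*2+1+0,5) = (3,5)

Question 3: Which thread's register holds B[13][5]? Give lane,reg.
c: 5->gid=5  r: 13->r8=1,tid=2,i&1=1
L=5*4+2=22  i=1*2+1=3

22,3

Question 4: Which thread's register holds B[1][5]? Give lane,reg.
20,1

c:5=>grp=5  r:1=>rB=0,tig=0,lo=1
L=5*4+0=20  i=0*2+1=1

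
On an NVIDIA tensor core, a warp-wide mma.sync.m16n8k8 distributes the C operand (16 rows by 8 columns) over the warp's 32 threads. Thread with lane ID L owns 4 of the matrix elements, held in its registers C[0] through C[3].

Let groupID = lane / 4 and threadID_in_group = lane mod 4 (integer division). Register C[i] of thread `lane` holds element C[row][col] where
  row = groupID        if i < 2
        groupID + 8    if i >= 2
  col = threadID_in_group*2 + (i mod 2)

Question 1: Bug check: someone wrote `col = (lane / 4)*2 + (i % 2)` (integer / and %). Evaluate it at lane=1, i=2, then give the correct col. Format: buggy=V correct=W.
`(lane / 4)*2 + (i % 2)`[1,2]=>0
lane 1=>1/4=0, 1 mod 4=1
i=2  r:0+8=>8  c:2·1+0=>2
col: 0 vs 2

buggy=0 correct=2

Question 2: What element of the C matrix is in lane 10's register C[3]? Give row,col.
10,5

10: grp=2,tig=2
[3] (2+8,2*2+1) = (10,5)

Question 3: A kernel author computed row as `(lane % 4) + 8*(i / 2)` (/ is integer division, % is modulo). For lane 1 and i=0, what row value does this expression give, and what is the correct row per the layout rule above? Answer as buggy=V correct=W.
`(lane % 4) + 8*(i / 2)`[1,0]->1
L=1->g=1>>2=0, t=1&3=1
[0]->row 0+0=0  col 1·2+0=2
row: 1 vs 0

buggy=1 correct=0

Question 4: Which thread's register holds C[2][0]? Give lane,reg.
8,0

r=2->g=2,rb=0  c=0->t=0,b0=0
L=2*4+0=8  i=0*2+0=0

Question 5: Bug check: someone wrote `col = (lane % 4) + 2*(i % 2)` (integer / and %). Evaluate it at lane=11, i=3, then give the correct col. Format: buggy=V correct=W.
`(lane % 4) + 2*(i % 2)`[11,3]⇒5
lane 11: gr=2 (11/4), th=3 (11%4)
i=3: r=2+8=10, c=3*2+1=7
col: 5 vs 7

buggy=5 correct=7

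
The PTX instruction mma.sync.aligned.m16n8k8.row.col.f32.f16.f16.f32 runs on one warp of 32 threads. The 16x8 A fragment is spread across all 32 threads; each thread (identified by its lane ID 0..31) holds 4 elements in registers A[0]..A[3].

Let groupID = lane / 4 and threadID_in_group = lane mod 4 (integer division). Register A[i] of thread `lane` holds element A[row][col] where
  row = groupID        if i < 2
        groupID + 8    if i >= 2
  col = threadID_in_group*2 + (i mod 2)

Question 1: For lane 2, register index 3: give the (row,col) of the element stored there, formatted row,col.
lane 2⇒2/4=0, 2 mod 4=2
i=3  r:0+8⇒8  c:2·2+1⇒5

8,5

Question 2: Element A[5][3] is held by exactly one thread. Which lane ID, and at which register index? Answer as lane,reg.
21,1

r: 5->gid=5,r8=0  c: 3->tid=1,i&1=1
L=5*4+1=21  i=0*2+1=1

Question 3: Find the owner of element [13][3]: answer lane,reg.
21,3

r=13⇒gr=5,Rb=1  c=3⇒th=1,odd=1
L=5*4+1=21  i=1*2+1=3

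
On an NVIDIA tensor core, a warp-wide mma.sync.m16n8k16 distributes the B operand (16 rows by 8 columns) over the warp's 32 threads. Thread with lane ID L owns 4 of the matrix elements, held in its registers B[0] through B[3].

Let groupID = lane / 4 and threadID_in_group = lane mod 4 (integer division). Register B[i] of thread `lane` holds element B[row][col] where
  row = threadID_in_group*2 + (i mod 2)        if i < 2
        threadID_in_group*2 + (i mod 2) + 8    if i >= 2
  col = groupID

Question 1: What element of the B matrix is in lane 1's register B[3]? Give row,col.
11,0

L=1→G=1>>2=0, T=1&3=1
[3]→row 1·2+1+8=11  col G=0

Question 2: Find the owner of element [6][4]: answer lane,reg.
19,0

c=4->g=4  r=6->rb=0,t=3,b0=0
L=4*4+3=19  i=0*2+0=0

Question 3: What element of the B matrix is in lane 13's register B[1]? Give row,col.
3,3

13: gr=3,th=1
[1] (1*2+1+0,3) = (3,3)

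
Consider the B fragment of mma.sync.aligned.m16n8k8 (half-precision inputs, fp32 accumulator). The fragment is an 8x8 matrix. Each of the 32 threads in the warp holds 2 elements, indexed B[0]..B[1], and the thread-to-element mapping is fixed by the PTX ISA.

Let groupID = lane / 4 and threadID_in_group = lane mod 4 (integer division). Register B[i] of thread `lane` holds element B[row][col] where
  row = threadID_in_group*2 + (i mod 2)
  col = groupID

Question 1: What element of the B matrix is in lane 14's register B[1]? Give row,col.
L=14->gid=14>>2=3, tid=14&3=2
[1]->row 2·2+1=5  col gid=3

5,3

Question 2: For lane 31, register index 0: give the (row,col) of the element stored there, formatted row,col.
lane 31->31/4=7, 31 mod 4=3
i=0  r:2·3+0->6  c:7

6,7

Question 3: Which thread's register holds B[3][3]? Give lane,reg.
c=3⇒gr=3  r=3⇒th=1,odd=1
L=3*4+1=13  i=1=1

13,1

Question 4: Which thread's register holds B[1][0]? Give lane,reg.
c: 0->gid=0  r: 1->tid=0,i&1=1
L=0*4+0=0  i=1=1

0,1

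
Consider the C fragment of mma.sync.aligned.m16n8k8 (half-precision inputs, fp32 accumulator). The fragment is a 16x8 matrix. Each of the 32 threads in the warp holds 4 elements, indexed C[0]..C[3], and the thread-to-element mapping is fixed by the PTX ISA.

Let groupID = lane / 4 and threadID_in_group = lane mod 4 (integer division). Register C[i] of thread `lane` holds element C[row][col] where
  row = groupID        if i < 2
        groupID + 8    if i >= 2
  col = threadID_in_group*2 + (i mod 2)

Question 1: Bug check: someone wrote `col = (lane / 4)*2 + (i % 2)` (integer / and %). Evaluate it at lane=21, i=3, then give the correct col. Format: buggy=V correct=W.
`(lane / 4)*2 + (i % 2)`[21,3]→11
lane 21: G=5 (21/4), T=1 (21%4)
i=3: r=5+8=13, c=1*2+1=3
col: 11 vs 3

buggy=11 correct=3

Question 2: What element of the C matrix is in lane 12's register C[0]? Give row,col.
lane 12: gid=3 (12/4), tid=0 (12%4)
i=0: r=3+0=3, c=0*2+0=0

3,0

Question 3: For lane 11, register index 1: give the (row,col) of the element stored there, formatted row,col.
2,7

lane 11: gr=2 (11/4), th=3 (11%4)
i=1: r=2+0=2, c=3*2+1=7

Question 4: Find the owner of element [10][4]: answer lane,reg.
10,2

r=10⇒gr=2,Rb=1  c=4⇒th=2,odd=0
L=2*4+2=10  i=1*2+0=2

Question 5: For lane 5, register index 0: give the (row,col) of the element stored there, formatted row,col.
1,2

lane 5=>5/4=1, 5 mod 4=1
i=0  r:1+0=>1  c:2·1+0=>2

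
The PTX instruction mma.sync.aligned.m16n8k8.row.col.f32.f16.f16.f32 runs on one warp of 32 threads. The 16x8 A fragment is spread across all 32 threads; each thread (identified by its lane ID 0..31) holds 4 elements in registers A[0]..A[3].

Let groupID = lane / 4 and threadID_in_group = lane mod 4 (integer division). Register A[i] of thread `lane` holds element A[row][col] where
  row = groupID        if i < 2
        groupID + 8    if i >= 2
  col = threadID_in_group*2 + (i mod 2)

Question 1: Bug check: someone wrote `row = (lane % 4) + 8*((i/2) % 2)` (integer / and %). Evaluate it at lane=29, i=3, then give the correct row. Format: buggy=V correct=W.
buggy=9 correct=15

`(lane % 4) + 8*((i/2) % 2)`[29,3]→9
lane 29: G=7 (29/4), T=1 (29%4)
i=3: r=7+8=15, c=1*2+1=3
row: 9 vs 15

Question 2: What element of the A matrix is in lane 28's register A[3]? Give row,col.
15,1

lane 28=>28/4=7, 28 mod 4=0
i=3  r:7+8=>15  c:2·0+1=>1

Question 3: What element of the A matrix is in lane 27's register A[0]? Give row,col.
lane 27: gr=6 (27/4), th=3 (27%4)
i=0: r=6+0=6, c=3*2+0=6

6,6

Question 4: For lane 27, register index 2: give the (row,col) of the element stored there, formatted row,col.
14,6

lane 27->27/4=6, 27 mod 4=3
i=2  r:6+8->14  c:2·3+0->6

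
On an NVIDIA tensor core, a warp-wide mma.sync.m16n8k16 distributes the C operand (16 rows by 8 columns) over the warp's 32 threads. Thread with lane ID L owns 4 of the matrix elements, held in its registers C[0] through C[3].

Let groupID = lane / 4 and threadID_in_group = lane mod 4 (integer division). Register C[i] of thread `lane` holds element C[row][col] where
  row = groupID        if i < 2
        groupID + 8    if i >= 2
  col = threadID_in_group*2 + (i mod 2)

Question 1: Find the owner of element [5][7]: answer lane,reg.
23,1

r:5=>grp=5,rB=0  c:7=>tig=3,lo=1
L=5*4+3=23  i=0*2+1=1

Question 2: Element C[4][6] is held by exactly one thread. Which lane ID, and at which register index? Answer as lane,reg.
r:4=>grp=4,rB=0  c:6=>tig=3,lo=0
L=4*4+3=19  i=0*2+0=0

19,0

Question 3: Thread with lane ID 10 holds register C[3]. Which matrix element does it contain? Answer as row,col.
10,5

10: G=2,T=2
[3] (2+8,2*2+1) = (10,5)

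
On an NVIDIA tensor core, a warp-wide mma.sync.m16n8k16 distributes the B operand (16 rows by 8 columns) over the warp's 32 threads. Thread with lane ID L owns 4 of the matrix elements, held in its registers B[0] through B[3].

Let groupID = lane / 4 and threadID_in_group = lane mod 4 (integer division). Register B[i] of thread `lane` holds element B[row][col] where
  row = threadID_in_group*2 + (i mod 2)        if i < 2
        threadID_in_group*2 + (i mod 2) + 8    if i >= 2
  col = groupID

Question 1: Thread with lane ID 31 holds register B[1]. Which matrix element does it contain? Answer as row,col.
7,7

lane 31→31/4=7, 31 mod 4=3
i=1  r:2·3+1+0→7  c:7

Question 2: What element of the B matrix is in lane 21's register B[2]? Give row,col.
10,5

lane 21=>21/4=5, 21 mod 4=1
i=2  r:2·1+0+8=>10  c:5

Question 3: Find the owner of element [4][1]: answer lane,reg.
c=1⇒gr=1  r=4⇒Rb=0,th=2,odd=0
L=1*4+2=6  i=0*2+0=0

6,0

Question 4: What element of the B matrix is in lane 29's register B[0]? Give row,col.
lane 29->29/4=7, 29 mod 4=1
i=0  r:2·1+0+0->2  c:7

2,7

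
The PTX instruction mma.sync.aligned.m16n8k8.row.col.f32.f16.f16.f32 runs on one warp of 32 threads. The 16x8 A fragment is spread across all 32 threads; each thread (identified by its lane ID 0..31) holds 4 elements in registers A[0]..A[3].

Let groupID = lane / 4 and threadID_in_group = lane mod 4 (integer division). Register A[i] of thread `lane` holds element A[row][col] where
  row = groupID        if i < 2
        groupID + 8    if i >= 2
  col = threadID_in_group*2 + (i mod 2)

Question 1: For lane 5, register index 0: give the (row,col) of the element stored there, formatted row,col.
1,2

5: G=1,T=1
[0] (1+0,1*2+0) = (1,2)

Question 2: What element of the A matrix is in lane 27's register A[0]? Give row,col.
6,6

lane 27: G=6 (27/4), T=3 (27%4)
i=0: r=6+0=6, c=3*2+0=6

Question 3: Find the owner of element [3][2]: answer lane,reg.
r:3=>grp=3,rB=0  c:2=>tig=1,lo=0
L=3*4+1=13  i=0*2+0=0

13,0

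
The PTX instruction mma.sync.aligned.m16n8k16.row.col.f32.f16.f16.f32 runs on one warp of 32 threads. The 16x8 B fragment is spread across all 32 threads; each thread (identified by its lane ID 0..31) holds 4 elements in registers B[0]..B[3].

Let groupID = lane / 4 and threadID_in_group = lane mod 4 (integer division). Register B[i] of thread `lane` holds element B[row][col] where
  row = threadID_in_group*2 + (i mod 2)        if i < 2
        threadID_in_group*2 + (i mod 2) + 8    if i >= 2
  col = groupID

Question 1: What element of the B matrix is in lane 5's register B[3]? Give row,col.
11,1

5: g=1,t=1
[3] (1*2+1+8,1) = (11,1)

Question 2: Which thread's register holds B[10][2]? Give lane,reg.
c: 2->gid=2  r: 10->r8=1,tid=1,i&1=0
L=2*4+1=9  i=1*2+0=2

9,2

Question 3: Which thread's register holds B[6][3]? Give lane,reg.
c: 3->gid=3  r: 6->r8=0,tid=3,i&1=0
L=3*4+3=15  i=0*2+0=0

15,0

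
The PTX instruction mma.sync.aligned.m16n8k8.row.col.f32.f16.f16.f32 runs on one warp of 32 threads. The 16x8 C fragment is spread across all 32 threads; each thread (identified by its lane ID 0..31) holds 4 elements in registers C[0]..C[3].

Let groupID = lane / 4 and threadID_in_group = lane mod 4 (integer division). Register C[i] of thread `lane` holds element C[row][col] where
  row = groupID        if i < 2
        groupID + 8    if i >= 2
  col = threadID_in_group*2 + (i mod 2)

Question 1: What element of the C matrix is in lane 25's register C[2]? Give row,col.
L=25=>grp=25>>2=6, tig=25&3=1
[2]=>row 6+8=14  col 1·2+0=2

14,2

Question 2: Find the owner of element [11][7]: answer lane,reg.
r:11=>grp=3,rB=1  c:7=>tig=3,lo=1
L=3*4+3=15  i=1*2+1=3

15,3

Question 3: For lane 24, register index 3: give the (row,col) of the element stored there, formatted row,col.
14,1

L=24=>grp=24>>2=6, tig=24&3=0
[3]=>row 6+8=14  col 0·2+1=1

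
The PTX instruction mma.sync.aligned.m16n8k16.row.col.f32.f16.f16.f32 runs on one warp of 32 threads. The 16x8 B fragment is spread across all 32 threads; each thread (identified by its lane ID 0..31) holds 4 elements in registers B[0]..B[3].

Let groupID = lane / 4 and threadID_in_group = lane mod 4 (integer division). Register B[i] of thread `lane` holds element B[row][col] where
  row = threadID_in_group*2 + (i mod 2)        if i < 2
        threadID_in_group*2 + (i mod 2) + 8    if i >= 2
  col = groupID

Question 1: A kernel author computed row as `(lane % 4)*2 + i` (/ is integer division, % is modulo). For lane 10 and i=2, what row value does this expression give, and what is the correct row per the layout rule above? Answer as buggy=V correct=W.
buggy=6 correct=12

`(lane % 4)*2 + i`[10,2]->6
lane 10->10/4=2, 10 mod 4=2
i=2  r:2·2+0+8->12  c:2
row: 6 vs 12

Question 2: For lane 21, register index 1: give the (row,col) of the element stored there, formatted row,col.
lane 21->21/4=5, 21 mod 4=1
i=1  r:2·1+1+0->3  c:5

3,5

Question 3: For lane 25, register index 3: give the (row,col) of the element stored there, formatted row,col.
11,6

lane 25->25/4=6, 25 mod 4=1
i=3  r:2·1+1+8->11  c:6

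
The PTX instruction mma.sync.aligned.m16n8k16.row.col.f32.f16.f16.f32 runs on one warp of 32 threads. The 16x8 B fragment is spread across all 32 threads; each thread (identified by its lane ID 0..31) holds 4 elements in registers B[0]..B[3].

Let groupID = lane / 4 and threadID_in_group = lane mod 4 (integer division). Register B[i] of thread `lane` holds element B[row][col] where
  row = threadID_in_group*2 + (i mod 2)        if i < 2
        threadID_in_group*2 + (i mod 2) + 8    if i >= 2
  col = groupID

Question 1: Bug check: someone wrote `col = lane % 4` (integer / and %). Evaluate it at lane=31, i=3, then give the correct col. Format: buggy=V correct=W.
buggy=3 correct=7

`lane % 4`[31,3]->3
L=31->gid=31>>2=7, tid=31&3=3
[3]->row 3·2+1+8=15  col gid=7
col: 3 vs 7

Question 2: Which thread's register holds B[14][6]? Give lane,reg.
27,2

c=6->g=6  r=14->rb=1,t=3,b0=0
L=6*4+3=27  i=1*2+0=2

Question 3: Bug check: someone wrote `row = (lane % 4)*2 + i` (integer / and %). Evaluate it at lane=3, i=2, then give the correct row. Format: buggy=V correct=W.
`(lane % 4)*2 + i`[3,2]->8
lane 3: gid=0 (3/4), tid=3 (3%4)
i=2: r=3*2+0+8=14, c=gid=0
row: 8 vs 14

buggy=8 correct=14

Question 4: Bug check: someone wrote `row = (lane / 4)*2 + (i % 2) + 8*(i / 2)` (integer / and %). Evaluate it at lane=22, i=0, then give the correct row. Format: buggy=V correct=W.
buggy=10 correct=4

`(lane / 4)*2 + (i % 2) + 8*(i / 2)`[22,0]->10
L=22->g=22>>2=5, t=22&3=2
[0]->row 2·2+0+0=4  col g=5
row: 10 vs 4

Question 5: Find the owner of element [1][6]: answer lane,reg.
24,1

c=6⇒gr=6  r=1⇒Rb=0,th=0,odd=1
L=6*4+0=24  i=0*2+1=1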